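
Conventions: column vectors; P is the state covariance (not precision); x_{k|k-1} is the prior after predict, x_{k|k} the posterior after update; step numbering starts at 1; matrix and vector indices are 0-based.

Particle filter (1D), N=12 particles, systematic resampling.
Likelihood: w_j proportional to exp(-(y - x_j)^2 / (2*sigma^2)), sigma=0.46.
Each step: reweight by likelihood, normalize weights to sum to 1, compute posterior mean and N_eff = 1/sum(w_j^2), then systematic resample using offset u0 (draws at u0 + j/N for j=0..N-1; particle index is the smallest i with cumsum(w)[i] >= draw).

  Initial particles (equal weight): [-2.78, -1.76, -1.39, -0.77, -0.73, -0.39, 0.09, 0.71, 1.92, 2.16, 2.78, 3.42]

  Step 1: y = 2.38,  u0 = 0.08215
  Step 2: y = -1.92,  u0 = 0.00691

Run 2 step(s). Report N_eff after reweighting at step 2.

N_eff = 3.0898

step 1: w=[0.0000, 0.0000, 0.0000, 0.0000, 0.0000, 0.0000, 0.0000, 0.0006, 0.2681, 0.3942, 0.3028, 0.0343]  mean=2.3258  Neff=3.1238  idx=[8, 8, 8, 9, 9, 9, 9, 10, 10, 10, 10, 11]
step 2: w=[0.3284, 0.3284, 0.3284, 0.0037, 0.0037, 0.0037, 0.0037, 0.0000, 0.0000, 0.0000, 0.0000, 0.0000]  mean=1.9235  Neff=3.0898  idx=[0, 0, 0, 0, 1, 1, 1, 1, 2, 2, 2, 2]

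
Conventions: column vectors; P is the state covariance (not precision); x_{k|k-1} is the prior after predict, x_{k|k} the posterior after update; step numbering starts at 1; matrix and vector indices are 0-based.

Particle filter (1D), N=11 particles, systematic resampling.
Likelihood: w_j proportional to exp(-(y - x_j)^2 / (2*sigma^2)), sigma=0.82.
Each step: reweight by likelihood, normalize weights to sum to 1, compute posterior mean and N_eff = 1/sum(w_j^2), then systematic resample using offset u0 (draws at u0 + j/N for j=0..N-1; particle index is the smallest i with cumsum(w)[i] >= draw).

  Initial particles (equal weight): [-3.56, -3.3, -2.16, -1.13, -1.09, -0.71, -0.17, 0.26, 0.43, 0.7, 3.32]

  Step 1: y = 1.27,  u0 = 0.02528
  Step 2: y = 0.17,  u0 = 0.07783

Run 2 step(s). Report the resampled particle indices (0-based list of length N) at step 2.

step 1: w=[0.0000, 0.0000, 0.0001, 0.0063, 0.0073, 0.0248, 0.0978, 0.2141, 0.2705, 0.3590, 0.0201]  mean=0.4406  Neff=3.8668  idx=[5, 6, 7, 7, 8, 8, 8, 9, 9, 9, 9]
step 2: w=[0.0588, 0.0959, 0.1039, 0.1039, 0.0994, 0.0994, 0.0994, 0.0848, 0.0848, 0.0848, 0.0848]  mean=0.3617  Neff=10.7911  idx=[1, 2, 3, 3, 4, 5, 6, 7, 8, 9, 10]

resampled_idx = [1, 2, 3, 3, 4, 5, 6, 7, 8, 9, 10]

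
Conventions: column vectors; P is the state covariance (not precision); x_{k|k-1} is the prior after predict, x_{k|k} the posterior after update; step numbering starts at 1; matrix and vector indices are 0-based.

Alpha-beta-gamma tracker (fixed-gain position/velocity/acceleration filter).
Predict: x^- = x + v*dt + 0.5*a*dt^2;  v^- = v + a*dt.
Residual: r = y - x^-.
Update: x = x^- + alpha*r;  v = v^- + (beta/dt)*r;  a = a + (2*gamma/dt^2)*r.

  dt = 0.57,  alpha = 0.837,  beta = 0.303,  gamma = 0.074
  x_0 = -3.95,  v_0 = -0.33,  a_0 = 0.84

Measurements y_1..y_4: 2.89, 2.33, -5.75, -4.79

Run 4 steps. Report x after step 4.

step 1: x_pred=-4.0016  r=6.8916  x^+=1.7667  v^+=3.8123  a^+=3.9793
step 2: x_pred=4.5861  r=-2.2561  x^+=2.6977  v^+=4.8812  a^+=2.9516
step 3: x_pred=5.9595  r=-11.7095  x^+=-3.8414  v^+=0.3391  a^+=-2.3824
step 4: x_pred=-4.0351  r=-0.7549  x^+=-4.6670  v^+=-1.4202  a^+=-2.7262

x_post = -4.6670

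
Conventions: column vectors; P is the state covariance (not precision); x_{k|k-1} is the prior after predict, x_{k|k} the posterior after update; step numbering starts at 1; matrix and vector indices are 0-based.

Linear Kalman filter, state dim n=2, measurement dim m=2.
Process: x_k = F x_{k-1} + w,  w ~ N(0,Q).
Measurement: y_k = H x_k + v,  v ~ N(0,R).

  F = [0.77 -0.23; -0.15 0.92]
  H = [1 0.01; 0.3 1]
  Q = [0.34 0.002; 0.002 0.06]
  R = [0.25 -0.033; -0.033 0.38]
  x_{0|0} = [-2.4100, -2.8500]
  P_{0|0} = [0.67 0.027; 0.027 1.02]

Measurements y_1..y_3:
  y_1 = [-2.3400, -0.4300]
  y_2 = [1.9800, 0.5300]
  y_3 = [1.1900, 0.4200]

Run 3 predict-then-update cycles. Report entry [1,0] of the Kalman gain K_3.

step 1: x^-=[-1.2002, -2.2605]  P^-=[0.7816 -0.2712; -0.2712 0.9310]  S=[1.0263 -0.0612; -0.0612 1.2186]  K=[0.7594 0.0080; -0.2142 0.6864]  nu=[-1.1172, 2.1906]  x^+=[-2.0310, -0.5175]  P^+=[0.1904 -0.0791; -0.0791 0.2917]
step 2: x^-=[-1.4449, -0.1714]  P^-=[0.4963 -0.1405; -0.1405 0.3330]  S=[0.7436 -0.0217; -0.0217 0.6734]  K=[0.6666 0.0340; -0.1720 0.4264]  nu=[3.4266, 1.1349]  x^+=[0.8779, -0.2770]  P^+=[0.1661 -0.0589; -0.0589 0.1854]
step 3: x^-=[0.7397, -0.3865]  P^-=[0.4692 -0.1002; -0.1002 0.2369]  S=[0.7172 0.0096; 0.0096 0.5990]  K=[0.6520 0.0572; -0.1411 0.3476]  nu=[0.4542, 0.5846]  x^+=[1.0693, -0.2474]  P^+=[0.1616 -0.0482; -0.0482 0.1512]

K[1,0] = -0.1411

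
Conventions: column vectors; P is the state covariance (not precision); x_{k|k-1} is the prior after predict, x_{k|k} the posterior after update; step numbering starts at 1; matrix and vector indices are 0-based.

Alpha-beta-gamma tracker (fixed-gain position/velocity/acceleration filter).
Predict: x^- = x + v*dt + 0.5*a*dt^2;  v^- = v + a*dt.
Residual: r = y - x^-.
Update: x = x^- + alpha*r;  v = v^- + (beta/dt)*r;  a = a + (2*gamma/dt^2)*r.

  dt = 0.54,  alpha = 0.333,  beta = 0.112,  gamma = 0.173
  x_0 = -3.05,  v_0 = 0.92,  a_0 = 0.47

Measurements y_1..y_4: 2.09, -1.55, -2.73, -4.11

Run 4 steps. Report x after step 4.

step 1: x_pred=-2.4847  r=4.5747  x^+=-0.9613  v^+=2.1226  a^+=5.8981
step 2: x_pred=1.0449  r=-2.5949  x^+=0.1808  v^+=4.7694  a^+=2.8192
step 3: x_pred=3.1673  r=-5.8973  x^+=1.2035  v^+=5.0686  a^+=-4.1783
step 4: x_pred=3.3313  r=-7.4413  x^+=0.8534  v^+=1.2690  a^+=-13.0079

x_post = 0.8534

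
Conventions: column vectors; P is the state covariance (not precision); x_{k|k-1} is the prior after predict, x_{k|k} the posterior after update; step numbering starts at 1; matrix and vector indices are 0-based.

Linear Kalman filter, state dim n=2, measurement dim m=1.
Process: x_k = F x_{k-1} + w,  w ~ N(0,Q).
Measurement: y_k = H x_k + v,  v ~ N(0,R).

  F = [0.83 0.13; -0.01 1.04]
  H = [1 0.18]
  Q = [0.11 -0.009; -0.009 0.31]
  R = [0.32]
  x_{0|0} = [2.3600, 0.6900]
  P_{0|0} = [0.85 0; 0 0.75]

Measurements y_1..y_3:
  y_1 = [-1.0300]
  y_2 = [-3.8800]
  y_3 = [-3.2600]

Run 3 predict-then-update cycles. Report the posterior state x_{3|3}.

step 1: x^-=[2.0485, 0.6940]  P^-=[0.7082 0.0853; 0.0853 1.1213]  S=[1.0953]  K=[0.6606; 0.2622]  nu=[-3.2034]  x^+=[-0.0678, -0.1459]  P^+=[0.2302 -0.1044; -0.1044 1.0460]
step 2: x^-=[-0.0753, -0.1511]  P^-=[0.2637 0.0405; 0.0405 1.4435]  S=[0.6451]  K=[0.4201; 0.4656]  nu=[-3.7775]  x^+=[-1.6624, -1.9100]  P^+=[0.1499 -0.0857; -0.0857 1.3037]
step 3: x^-=[-1.6281, -1.9698]  P^-=[0.2168 0.0922; 0.0922 1.7218]  S=[0.6258]  K=[0.3730; 0.6426]  nu=[-1.2774]  x^+=[-2.1045, -2.7906]  P^+=[0.1297 -0.0578; -0.0578 1.4634]

x_post = [-2.1045, -2.7906]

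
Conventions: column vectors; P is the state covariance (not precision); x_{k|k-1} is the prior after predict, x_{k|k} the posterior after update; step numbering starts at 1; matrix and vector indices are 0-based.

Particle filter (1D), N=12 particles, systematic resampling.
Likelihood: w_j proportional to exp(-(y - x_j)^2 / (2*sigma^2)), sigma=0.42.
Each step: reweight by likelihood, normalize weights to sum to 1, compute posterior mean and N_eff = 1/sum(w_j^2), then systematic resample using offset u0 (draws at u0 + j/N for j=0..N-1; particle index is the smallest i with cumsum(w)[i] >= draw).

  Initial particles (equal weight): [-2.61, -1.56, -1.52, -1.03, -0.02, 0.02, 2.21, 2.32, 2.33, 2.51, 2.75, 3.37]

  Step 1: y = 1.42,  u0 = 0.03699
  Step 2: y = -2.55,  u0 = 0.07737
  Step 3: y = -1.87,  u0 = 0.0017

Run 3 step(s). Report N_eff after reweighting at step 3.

N_eff = 11.1164

step 1: w=[0.0000, 0.0000, 0.0000, 0.0000, 0.0068, 0.0093, 0.4112, 0.2428, 0.2307, 0.0831, 0.0160, 0.0001]  mean=2.2626  Neff=3.4653  idx=[6, 6, 6, 6, 6, 7, 7, 7, 8, 8, 8, 9]
step 2: w=[0.1900, 0.1900, 0.1900, 0.1900, 0.1900, 0.0094, 0.0094, 0.0094, 0.0072, 0.0072, 0.0072, 0.0000]  mean=2.2157  Neff=5.5253  idx=[0, 0, 1, 1, 2, 2, 3, 3, 3, 4, 4, 10]
step 3: w=[0.0904, 0.0904, 0.0904, 0.0904, 0.0904, 0.0904, 0.0904, 0.0904, 0.0904, 0.0904, 0.0904, 0.0054]  mean=2.2106  Neff=11.1164  idx=[0, 0, 1, 2, 3, 4, 5, 6, 7, 8, 9, 10]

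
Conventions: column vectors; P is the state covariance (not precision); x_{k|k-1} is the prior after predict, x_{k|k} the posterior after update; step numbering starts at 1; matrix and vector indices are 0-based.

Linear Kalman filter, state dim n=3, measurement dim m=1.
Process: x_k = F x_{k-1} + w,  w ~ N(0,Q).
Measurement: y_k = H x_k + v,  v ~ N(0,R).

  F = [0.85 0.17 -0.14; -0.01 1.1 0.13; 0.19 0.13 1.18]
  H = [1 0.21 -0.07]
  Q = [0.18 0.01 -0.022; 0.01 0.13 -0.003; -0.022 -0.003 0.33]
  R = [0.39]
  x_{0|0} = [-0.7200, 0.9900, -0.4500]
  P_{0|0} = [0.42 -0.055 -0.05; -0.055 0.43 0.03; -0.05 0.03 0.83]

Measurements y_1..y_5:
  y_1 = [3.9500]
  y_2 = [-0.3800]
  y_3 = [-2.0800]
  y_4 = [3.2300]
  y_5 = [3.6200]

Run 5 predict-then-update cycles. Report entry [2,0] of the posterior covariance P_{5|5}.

P_post[2,0] = -0.5710

step 1: x^-=[-0.3807, 1.0377, -0.5391]  P^-=[0.5067 0.0109 -0.1330; 0.0109 0.6743 0.2124; -0.1330 0.2124 1.4922]  S=[0.9507]  K=[0.5452; 0.1447; -0.2028]  nu=[4.0750]  x^+=[1.8410, 1.6274, -1.3657]  P^+=[0.2241 -0.0642 -0.0279; -0.0642 0.6544 0.2403; -0.0279 0.2403 1.4531]
step 2: x^-=[2.0327, 1.5942, -1.0501]  P^-=[0.3660 0.0093 -0.2039; 0.0093 1.0166 0.6153; -0.2039 0.6153 2.4305]  S=[0.8271]  K=[0.4621; 0.2173; -0.2960]  nu=[-2.8210]  x^+=[0.7290, 0.9812, -0.2151]  P^+=[0.1894 -0.0737 -0.0908; -0.0737 0.9775 0.6685; -0.0908 0.6685 2.3580]
step 3: x^-=[0.8166, 1.0441, 0.0122]  P^-=[0.3598 -0.0189 -0.3366; -0.0189 1.5457 1.3607; -0.3366 1.3607 3.7974]  S=[0.8357]  K=[0.4539; 0.2519; -0.3789]  nu=[-3.1150]  x^+=[-0.5974, 0.2596, 1.1925]  P^+=[0.1876 -0.1144 -0.1928; -0.1144 1.4927 1.4405; -0.1928 1.4405 3.6774]
step 4: x^-=[-0.6306, 0.4465, 1.3274]  P^-=[0.3750 -0.0977 -0.5081; -0.0977 2.4134 2.6420; -0.5081 2.6420 5.8323]  S=[0.8524]  K=[0.4576; 0.2629; -0.4242]  nu=[3.8597]  x^+=[1.1355, 1.4613, -0.3097]  P^+=[0.1965 -0.2003 -0.3427; -0.2003 2.3544 2.7371; -0.3427 2.7371 5.6789]
step 5: x^-=[1.2570, 1.5558, 0.0402]  P^-=[0.3947 -0.2411 -0.7403; -0.2411 3.8630 4.7574; -0.7403 4.7574 8.9604]  S=[0.8615]  K=[0.4596; 0.2753; -0.4277]  nu=[2.0391]  x^+=[2.1941, 2.1171, -0.8320]  P^+=[0.2128 -0.3500 -0.5710; -0.3500 3.7977 4.8589; -0.5710 4.8589 8.8028]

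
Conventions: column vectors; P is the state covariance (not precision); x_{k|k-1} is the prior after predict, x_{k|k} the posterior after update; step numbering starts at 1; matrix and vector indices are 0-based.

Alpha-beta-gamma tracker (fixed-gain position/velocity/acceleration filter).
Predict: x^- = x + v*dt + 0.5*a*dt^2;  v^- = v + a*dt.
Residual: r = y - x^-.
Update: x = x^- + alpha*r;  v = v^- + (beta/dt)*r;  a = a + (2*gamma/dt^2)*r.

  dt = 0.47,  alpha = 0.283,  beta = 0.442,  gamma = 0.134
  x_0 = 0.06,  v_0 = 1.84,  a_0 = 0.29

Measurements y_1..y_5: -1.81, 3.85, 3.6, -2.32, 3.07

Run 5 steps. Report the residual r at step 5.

step 1: x_pred=0.9568  r=-2.7668  x^+=0.1738  v^+=-0.6257  a^+=-3.0668
step 2: x_pred=-0.4590  r=4.3090  x^+=0.7605  v^+=1.9852  a^+=2.1610
step 3: x_pred=1.9322  r=1.6678  x^+=2.4042  v^+=4.5693  a^+=4.1844
step 4: x_pred=5.0139  r=-7.3339  x^+=2.9384  v^+=-0.3610  a^+=-4.7132
step 5: x_pred=2.2482  r=0.8218  x^+=2.4807  v^+=-1.8034  a^+=-3.7162

resid = 0.8218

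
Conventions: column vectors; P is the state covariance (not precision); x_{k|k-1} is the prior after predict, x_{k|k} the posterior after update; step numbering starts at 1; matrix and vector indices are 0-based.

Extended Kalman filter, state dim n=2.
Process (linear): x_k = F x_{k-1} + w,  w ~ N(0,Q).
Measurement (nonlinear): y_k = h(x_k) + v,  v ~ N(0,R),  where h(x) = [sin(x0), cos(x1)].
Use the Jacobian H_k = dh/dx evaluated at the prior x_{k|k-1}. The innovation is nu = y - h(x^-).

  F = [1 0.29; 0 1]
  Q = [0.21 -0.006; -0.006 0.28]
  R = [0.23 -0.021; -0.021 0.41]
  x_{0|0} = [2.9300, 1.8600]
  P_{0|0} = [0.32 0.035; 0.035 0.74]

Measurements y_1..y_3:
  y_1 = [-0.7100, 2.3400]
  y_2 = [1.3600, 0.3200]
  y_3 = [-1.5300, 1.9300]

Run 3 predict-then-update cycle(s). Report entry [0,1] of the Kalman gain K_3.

step 1: x^-=[3.4694, 1.8600]  P^-=[0.6125 0.2436; 0.2436 1.0200]  H_jac=[-0.9468 0.0000; 0.0000 -0.9585]  S=[0.7790 0.2001; 0.2001 1.3470]  K=[-0.7276 -0.0653; -0.1140 -0.7088]  nu=[-0.3880, 2.6252]  x^+=[3.5804, 0.0434]  P^+=[0.1753 0.0120; 0.0120 0.3007]
step 2: x^-=[3.5930, 0.0434]  P^-=[0.4176 0.0932; 0.0932 0.5807]  H_jac=[-0.8998 0.0000; 0.0000 -0.0434]  S=[0.5681 -0.0174; -0.0174 0.4111]  K=[-0.6625 -0.0378; -0.1497 -0.0676]  nu=[1.7962, -0.6791]  x^+=[2.4286, -0.1795]  P^+=[0.1685 0.0367; 0.0367 0.5665]
step 3: x^-=[2.3765, -0.1795]  P^-=[0.4474 0.1950; 0.1950 0.8465]  H_jac=[-0.7213 0.0000; 0.0000 0.1785]  S=[0.4628 -0.0461; -0.0461 0.4370]  K=[-0.6967 0.0061; -0.2723 0.3171]  nu=[-2.2226, 0.9461]  x^+=[3.9308, 0.7257]  P^+=[0.2223 0.0960; 0.0960 0.7603]

K[0,1] = 0.0061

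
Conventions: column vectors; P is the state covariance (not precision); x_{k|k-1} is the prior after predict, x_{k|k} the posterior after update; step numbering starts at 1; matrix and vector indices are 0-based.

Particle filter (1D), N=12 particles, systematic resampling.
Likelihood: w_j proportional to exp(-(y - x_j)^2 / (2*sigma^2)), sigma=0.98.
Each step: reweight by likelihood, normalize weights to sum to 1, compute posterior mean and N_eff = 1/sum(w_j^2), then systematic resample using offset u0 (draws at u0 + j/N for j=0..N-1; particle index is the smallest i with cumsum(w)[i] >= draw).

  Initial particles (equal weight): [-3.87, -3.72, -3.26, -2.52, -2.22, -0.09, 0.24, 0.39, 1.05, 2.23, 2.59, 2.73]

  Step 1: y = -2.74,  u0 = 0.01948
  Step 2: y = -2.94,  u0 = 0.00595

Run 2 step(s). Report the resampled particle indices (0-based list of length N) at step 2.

step 1: w=[0.1327, 0.1565, 0.2241, 0.2516, 0.2241, 0.0067, 0.0025, 0.0016, 0.0001, 0.0000, 0.0000, 0.0000]  mean=-2.9573  Neff=4.8560  idx=[0, 0, 1, 1, 2, 2, 3, 3, 3, 4, 4, 4]
step 2: w=[0.0660, 0.0660, 0.0755, 0.0755, 0.0982, 0.0982, 0.0945, 0.0945, 0.0945, 0.0791, 0.0791, 0.0791]  mean=-2.9535  Neff=11.7750  idx=[0, 1, 2, 3, 4, 5, 6, 7, 8, 8, 9, 11]

resampled_idx = [0, 1, 2, 3, 4, 5, 6, 7, 8, 8, 9, 11]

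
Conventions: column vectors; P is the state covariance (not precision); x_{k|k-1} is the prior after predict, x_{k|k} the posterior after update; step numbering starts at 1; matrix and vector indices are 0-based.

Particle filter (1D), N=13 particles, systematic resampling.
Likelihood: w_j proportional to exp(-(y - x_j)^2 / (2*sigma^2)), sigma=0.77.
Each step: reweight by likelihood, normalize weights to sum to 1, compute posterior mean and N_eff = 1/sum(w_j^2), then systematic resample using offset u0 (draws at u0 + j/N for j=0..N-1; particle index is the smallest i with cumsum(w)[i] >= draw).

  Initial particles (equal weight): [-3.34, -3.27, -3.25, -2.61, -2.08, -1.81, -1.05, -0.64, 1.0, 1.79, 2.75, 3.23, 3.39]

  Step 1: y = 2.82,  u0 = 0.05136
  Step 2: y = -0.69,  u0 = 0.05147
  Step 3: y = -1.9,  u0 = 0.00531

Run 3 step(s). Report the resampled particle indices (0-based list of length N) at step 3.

resampled_idx = [0, 1, 2, 3, 4, 5, 6, 7, 8, 9, 10, 11, 12]

step 1: w=[0.0000, 0.0000, 0.0000, 0.0000, 0.0000, 0.0000, 0.0000, 0.0000, 0.0198, 0.1321, 0.3219, 0.2805, 0.2457]  mean=2.8804  Neff=3.8387  idx=[9, 9, 10, 10, 10, 10, 11, 11, 11, 11, 12, 12, 12]
step 2: w=[0.4913, 0.4913, 0.0041, 0.0041, 0.0041, 0.0041, 0.0002, 0.0002, 0.0002, 0.0002, 0.0001, 0.0001, 0.0001]  mean=1.8072  Neff=2.0709  idx=[0, 0, 0, 0, 0, 0, 1, 1, 1, 1, 1, 1, 1]
step 3: w=[0.0769, 0.0769, 0.0769, 0.0769, 0.0769, 0.0769, 0.0769, 0.0769, 0.0769, 0.0769, 0.0769, 0.0769, 0.0769]  mean=1.7900  Neff=13.0000  idx=[0, 1, 2, 3, 4, 5, 6, 7, 8, 9, 10, 11, 12]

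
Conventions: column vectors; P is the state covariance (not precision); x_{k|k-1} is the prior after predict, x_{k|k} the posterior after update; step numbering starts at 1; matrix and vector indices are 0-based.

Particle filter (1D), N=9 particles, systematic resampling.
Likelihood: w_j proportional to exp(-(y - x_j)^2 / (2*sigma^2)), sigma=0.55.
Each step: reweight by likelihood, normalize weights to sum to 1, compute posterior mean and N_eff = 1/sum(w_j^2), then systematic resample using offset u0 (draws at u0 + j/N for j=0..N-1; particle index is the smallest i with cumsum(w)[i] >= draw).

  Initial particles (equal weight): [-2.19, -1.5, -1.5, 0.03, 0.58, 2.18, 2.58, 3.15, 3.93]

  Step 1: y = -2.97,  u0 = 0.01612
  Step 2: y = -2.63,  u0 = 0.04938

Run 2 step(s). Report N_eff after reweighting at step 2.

N_eff = 8.3083

step 1: w=[0.8668, 0.0666, 0.0666, 0.0000, 0.0000, 0.0000, 0.0000, 0.0000, 0.0000]  mean=-2.0981  Neff=1.3154  idx=[0, 0, 0, 0, 0, 0, 0, 0, 1]
step 2: w=[0.1224, 0.1224, 0.1224, 0.1224, 0.1224, 0.1224, 0.1224, 0.1224, 0.0204]  mean=-2.1759  Neff=8.3083  idx=[0, 1, 2, 3, 4, 4, 5, 6, 7]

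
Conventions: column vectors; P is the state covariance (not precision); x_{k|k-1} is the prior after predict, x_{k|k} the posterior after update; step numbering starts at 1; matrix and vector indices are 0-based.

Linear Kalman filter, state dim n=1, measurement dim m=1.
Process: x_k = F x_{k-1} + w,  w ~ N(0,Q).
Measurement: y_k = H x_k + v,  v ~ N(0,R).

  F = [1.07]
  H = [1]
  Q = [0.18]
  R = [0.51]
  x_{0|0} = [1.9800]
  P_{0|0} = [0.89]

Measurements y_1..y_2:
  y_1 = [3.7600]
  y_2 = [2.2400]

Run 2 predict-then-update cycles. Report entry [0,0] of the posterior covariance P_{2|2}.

P_post[0,0] = 0.2735

step 1: x^-=[2.1186]  P^-=[1.1990]  S=[1.7090]  K=[0.7016]  nu=[1.6414]  x^+=[3.2702]  P^+=[0.3578]
step 2: x^-=[3.4991]  P^-=[0.5896]  S=[1.0996]  K=[0.5362]  nu=[-1.2591]  x^+=[2.8239]  P^+=[0.2735]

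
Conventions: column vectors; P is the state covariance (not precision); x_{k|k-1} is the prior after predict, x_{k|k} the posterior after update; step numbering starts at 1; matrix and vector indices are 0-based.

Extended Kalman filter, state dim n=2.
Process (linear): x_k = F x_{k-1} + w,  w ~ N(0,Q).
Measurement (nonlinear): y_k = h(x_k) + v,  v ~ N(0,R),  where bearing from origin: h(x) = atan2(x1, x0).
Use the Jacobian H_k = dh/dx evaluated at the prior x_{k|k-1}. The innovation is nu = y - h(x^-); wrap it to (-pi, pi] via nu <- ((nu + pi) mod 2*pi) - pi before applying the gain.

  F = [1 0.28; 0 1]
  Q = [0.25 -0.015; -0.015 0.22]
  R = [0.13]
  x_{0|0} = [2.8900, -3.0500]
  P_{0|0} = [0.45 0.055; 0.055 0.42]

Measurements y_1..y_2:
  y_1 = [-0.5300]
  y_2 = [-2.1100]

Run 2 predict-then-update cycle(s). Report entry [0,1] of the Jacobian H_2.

H_jac[0,1] = 0.1644

step 1: x^-=[2.0360, -3.0500]  P^-=[0.7637 0.1576; 0.1576 0.6400]  H_jac=[0.2268 0.1514]  S=[0.1948]  K=[1.0118; 0.6810]  nu=[0.4522]  x^+=[2.4935, -2.7421]  P^+=[0.5643 0.0234; 0.0234 0.5497]
step 2: x^-=[1.7257, -2.7421]  P^-=[0.8705 0.1623; 0.1623 0.7697]  H_jac=[0.2612 0.1644]  S=[0.2241]  K=[1.1336; 0.7537]  nu=[-1.1009]  x^+=[0.4778, -3.5718]  P^+=[0.5825 -0.0292; -0.0292 0.6424]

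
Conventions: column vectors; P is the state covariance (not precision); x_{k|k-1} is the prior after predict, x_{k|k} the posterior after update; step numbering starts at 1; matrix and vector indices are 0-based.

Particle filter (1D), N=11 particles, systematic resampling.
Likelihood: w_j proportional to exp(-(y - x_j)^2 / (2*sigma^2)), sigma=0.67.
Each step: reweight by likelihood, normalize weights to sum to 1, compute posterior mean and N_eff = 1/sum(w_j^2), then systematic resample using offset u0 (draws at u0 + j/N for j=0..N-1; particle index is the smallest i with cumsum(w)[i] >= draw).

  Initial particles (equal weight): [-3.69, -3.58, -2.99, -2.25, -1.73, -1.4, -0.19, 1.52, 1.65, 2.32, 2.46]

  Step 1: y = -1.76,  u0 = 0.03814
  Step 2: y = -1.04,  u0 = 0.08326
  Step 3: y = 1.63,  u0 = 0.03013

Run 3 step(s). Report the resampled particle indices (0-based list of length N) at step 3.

resampled_idx = [2, 5, 5, 6, 7, 7, 8, 8, 9, 10, 10]

step 1: w=[0.0054, 0.0086, 0.0635, 0.2621, 0.3421, 0.2964, 0.0220, 0.0000, 0.0000, 0.0000, 0.0000]  mean=-1.8410  Neff=3.5949  idx=[2, 3, 3, 3, 4, 4, 4, 4, 5, 5, 5]
step 2: w=[0.0026, 0.0353, 0.0353, 0.0353, 0.1060, 0.1060, 0.1060, 0.1060, 0.1559, 0.1559, 0.1559]  mean=-1.6340  Neff=8.2254  idx=[3, 4, 5, 6, 7, 8, 8, 9, 9, 10, 10]
step 3: w=[0.0002, 0.0150, 0.0150, 0.0150, 0.0150, 0.1567, 0.1567, 0.1567, 0.1567, 0.1567, 0.1567]  mean=-1.4199  Neff=6.7503  idx=[2, 5, 5, 6, 7, 7, 8, 8, 9, 10, 10]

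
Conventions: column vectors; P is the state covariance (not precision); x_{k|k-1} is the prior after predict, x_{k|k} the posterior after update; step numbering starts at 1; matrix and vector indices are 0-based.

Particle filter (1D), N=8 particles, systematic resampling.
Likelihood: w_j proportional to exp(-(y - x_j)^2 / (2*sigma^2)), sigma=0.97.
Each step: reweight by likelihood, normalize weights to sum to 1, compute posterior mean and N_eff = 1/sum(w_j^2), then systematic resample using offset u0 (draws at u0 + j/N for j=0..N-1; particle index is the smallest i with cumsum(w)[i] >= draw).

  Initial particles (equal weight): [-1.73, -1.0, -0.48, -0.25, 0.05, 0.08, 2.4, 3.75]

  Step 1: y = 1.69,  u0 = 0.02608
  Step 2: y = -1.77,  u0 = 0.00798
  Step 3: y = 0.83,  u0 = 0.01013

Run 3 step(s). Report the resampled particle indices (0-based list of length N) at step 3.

resampled_idx = [0, 1, 2, 4, 4, 5, 6, 7]

step 1: w=[0.0012, 0.0133, 0.0511, 0.0845, 0.1495, 0.1574, 0.4775, 0.0655]  mean=1.3503  Neff=3.4564  idx=[2, 4, 4, 5, 6, 6, 6, 6]
step 2: w=[0.4491, 0.1870, 0.1870, 0.1764, 0.0001, 0.0001, 0.0001, 0.0001]  mean=-0.1817  Neff=3.3028  idx=[0, 0, 0, 0, 1, 1, 2, 3]
step 3: w=[0.0889, 0.0889, 0.0889, 0.0889, 0.1601, 0.1601, 0.1601, 0.1641]  mean=-0.1335  Neff=7.3830  idx=[0, 1, 2, 4, 4, 5, 6, 7]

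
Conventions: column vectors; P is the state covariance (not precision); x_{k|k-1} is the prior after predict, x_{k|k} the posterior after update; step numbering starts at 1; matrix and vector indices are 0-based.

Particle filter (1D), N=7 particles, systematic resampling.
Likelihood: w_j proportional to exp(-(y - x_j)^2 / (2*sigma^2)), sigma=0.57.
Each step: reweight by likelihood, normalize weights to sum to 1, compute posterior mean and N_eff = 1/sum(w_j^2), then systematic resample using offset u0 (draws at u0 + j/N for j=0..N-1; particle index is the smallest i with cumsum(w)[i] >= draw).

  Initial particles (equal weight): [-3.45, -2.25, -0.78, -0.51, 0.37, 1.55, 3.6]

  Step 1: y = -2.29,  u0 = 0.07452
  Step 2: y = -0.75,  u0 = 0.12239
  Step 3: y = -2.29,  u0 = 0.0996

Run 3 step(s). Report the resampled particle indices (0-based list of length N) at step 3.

step 1: w=[0.1086, 0.8591, 0.0258, 0.0066, 0.0000, 0.0000, 0.0000]  mean=-2.3309  Neff=1.3325  idx=[0, 1, 1, 1, 1, 1, 1]
step 2: w=[0.0001, 0.1667, 0.1667, 0.1667, 0.1667, 0.1667, 0.1667]  mean=-2.2501  Neff=6.0009  idx=[1, 2, 3, 4, 5, 6, 6]
step 3: w=[0.1429, 0.1429, 0.1429, 0.1429, 0.1429, 0.1429, 0.1429]  mean=-2.2500  Neff=7.0000  idx=[0, 1, 2, 3, 4, 5, 6]

resampled_idx = [0, 1, 2, 3, 4, 5, 6]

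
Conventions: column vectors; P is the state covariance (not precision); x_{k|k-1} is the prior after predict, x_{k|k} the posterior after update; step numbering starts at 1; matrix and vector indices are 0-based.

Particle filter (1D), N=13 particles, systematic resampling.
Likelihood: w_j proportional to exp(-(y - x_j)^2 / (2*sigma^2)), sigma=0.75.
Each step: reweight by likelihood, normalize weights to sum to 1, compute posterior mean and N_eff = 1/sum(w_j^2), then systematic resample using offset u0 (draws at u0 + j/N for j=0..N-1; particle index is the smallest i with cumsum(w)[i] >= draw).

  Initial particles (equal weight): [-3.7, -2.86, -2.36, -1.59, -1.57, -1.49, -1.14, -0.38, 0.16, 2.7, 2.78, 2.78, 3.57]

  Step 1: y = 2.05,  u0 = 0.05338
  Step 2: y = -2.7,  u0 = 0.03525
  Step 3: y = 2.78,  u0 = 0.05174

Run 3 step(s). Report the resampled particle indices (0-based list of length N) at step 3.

resampled_idx = [0, 1, 2, 3, 4, 5, 6, 7, 8, 9, 10, 11, 12]

step 1: w=[0.0000, 0.0000, 0.0000, 0.0000, 0.0000, 0.0000, 0.0001, 0.0025, 0.0198, 0.3259, 0.2954, 0.2954, 0.0609]  mean=2.7419  Neff=3.5104  idx=[9, 9, 9, 9, 10, 10, 10, 10, 11, 11, 11, 11, 12]
step 2: w=[0.1300, 0.1300, 0.1300, 0.1300, 0.0600, 0.0600, 0.0600, 0.0600, 0.0600, 0.0600, 0.0600, 0.0600, 0.0000]  mean=2.7384  Neff=10.3719  idx=[0, 0, 1, 2, 2, 3, 3, 4, 6, 7, 8, 10, 11]
step 3: w=[0.0767, 0.0767, 0.0767, 0.0767, 0.0767, 0.0767, 0.0767, 0.0772, 0.0772, 0.0772, 0.0772, 0.0772, 0.0772]  mean=2.7370  Neff=12.9999  idx=[0, 1, 2, 3, 4, 5, 6, 7, 8, 9, 10, 11, 12]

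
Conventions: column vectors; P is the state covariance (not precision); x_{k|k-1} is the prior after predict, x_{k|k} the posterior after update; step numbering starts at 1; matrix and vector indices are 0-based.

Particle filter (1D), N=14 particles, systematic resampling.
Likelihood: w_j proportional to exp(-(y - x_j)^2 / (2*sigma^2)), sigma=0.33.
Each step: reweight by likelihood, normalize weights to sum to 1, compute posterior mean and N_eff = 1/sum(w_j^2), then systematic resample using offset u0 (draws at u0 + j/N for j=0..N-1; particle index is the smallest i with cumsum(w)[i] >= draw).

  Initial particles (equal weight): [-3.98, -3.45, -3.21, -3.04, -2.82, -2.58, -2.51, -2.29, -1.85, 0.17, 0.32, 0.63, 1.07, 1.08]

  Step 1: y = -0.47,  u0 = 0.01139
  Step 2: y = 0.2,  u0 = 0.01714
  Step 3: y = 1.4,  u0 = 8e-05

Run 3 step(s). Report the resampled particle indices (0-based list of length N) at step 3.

step 1: w=[0.0000, 0.0000, 0.0000, 0.0000, 0.0000, 0.0000, 0.0000, 0.0000, 0.0007, 0.7142, 0.2668, 0.0181, 0.0001, 0.0001]  mean=0.2170  Neff=1.7194  idx=[9, 9, 9, 9, 9, 9, 9, 9, 9, 9, 10, 10, 10, 10]
step 2: w=[0.0727, 0.0727, 0.0727, 0.0727, 0.0727, 0.0727, 0.0727, 0.0727, 0.0727, 0.0727, 0.0683, 0.0683, 0.0683, 0.0683]  mean=0.2110  Neff=13.9893  idx=[0, 1, 2, 3, 4, 5, 6, 7, 8, 9, 10, 11, 12, 13]
step 3: w=[0.0337, 0.0337, 0.0337, 0.0337, 0.0337, 0.0337, 0.0337, 0.0337, 0.0337, 0.0337, 0.1656, 0.1656, 0.1656, 0.1656]  mean=0.2694  Neff=8.2558  idx=[0, 2, 4, 6, 8, 10, 10, 10, 11, 11, 12, 12, 13, 13]

resampled_idx = [0, 2, 4, 6, 8, 10, 10, 10, 11, 11, 12, 12, 13, 13]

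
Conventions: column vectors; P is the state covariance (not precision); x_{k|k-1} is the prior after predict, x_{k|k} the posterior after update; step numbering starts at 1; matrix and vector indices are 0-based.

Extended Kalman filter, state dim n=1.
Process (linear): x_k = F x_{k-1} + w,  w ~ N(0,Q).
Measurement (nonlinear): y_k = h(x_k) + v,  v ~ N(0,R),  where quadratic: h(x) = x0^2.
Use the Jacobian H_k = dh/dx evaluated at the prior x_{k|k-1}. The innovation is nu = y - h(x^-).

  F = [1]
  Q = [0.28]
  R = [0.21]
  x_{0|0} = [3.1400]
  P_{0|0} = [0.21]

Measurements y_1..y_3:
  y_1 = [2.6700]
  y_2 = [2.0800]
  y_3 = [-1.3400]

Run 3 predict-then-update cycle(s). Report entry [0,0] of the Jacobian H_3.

step 1: x^-=[3.1400]  P^-=[0.4900]  H_jac=[6.2800]  S=[19.5348]  K=[0.1575]  nu=[-7.1896]  x^+=[2.0075]  P^+=[0.0053]
step 2: x^-=[2.0075]  P^-=[0.2853]  H_jac=[4.0149]  S=[4.8084]  K=[0.2382]  nu=[-1.9499]  x^+=[1.5430]  P^+=[0.0125]
step 3: x^-=[1.5430]  P^-=[0.2925]  H_jac=[3.0860]  S=[2.9952]  K=[0.3013]  nu=[-3.7209]  x^+=[0.4218]  P^+=[0.0205]

H_jac[0,0] = 3.0860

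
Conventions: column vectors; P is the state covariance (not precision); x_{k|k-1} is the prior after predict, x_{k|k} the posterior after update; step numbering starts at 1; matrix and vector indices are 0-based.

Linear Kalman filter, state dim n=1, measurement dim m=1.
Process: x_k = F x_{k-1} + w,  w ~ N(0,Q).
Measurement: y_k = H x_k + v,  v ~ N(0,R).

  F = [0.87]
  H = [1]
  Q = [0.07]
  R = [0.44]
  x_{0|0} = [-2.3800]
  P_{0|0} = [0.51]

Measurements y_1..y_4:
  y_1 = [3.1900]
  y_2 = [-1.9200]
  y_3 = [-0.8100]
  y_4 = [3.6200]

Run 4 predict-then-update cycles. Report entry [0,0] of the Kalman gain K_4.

step 1: x^-=[-2.0706]  P^-=[0.4560]  S=[0.8960]  K=[0.5089]  nu=[5.2606]  x^+=[0.6067]  P^+=[0.2239]
step 2: x^-=[0.5279]  P^-=[0.2395]  S=[0.6795]  K=[0.3525]  nu=[-2.4479]  x^+=[-0.3349]  P^+=[0.1551]
step 3: x^-=[-0.2914]  P^-=[0.1874]  S=[0.6274]  K=[0.2987]  nu=[-0.5186]  x^+=[-0.4463]  P^+=[0.1314]
step 4: x^-=[-0.3883]  P^-=[0.1695]  S=[0.6095]  K=[0.2781]  nu=[4.0083]  x^+=[0.7263]  P^+=[0.1223]

K[0,0] = 0.2781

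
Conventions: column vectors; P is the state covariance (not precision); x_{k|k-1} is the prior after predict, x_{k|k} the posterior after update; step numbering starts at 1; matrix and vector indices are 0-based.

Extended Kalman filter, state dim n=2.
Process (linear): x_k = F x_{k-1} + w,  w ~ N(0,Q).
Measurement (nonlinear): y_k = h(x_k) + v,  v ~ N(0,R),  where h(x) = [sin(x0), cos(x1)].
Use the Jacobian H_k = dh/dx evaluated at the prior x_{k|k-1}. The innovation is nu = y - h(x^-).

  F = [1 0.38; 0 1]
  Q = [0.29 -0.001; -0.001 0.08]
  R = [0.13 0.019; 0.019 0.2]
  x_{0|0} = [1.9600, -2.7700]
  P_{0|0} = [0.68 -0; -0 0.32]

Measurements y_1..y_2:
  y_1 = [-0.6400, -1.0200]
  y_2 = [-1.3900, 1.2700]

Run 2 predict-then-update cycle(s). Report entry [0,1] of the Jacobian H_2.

H_jac[0,1] = 0.0000

step 1: x^-=[0.9074, -2.7700]  P^-=[1.0162 0.1206; 0.1206 0.4000]  H_jac=[0.6158 0.0000; 0.0000 0.3631]  S=[0.5154 0.0460; 0.0460 0.2527]  K=[1.2186 -0.0484; 0.0944 0.5575]  nu=[-1.4279, -0.0882]  x^+=[-0.8284, -2.9540]  P^+=[0.2558 0.0371; 0.0371 0.3120]
step 2: x^-=[-1.9509, -2.9540]  P^-=[0.6190 0.1547; 0.1547 0.3920]  H_jac=[-0.3710 0.0000; 0.0000 0.1865]  S=[0.2152 0.0083; 0.0083 0.2136]  K=[-1.0740 0.1768; -0.2803 0.3532]  nu=[-0.4614, 2.2524]  x^+=[-1.0572, -2.0292]  P^+=[0.3673 0.0801; 0.0801 0.3501]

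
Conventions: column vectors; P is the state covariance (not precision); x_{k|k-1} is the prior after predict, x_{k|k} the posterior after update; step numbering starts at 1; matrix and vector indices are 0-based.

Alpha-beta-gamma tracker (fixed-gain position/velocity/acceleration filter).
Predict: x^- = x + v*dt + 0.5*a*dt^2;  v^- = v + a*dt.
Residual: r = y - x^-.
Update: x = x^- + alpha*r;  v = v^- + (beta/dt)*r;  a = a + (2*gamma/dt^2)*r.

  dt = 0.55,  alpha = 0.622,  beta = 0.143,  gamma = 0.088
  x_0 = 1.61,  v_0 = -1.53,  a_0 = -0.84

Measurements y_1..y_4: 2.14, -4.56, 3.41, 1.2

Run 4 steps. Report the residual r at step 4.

resid = 1.9722

step 1: x_pred=0.6414  r=1.4986  x^+=1.5735  v^+=-1.6024  a^+=0.0319
step 2: x_pred=0.6971  r=-5.2571  x^+=-2.5728  v^+=-2.9517  a^+=-3.0268
step 3: x_pred=-4.6541  r=8.0641  x^+=0.3618  v^+=-2.5197  a^+=1.6650
step 4: x_pred=-0.7722  r=1.9722  x^+=0.4545  v^+=-1.0912  a^+=2.8125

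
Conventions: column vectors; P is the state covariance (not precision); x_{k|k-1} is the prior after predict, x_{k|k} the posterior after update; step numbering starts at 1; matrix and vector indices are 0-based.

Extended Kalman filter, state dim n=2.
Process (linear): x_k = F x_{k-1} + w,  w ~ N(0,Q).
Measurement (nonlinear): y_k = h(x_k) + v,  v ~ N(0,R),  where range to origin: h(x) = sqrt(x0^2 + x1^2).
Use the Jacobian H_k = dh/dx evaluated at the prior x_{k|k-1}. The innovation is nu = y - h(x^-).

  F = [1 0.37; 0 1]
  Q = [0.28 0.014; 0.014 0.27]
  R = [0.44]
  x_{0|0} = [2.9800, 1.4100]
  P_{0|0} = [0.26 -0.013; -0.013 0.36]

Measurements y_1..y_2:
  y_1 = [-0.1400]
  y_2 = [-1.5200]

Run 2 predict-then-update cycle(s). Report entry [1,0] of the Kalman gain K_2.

step 1: x^-=[3.5017, 1.4100]  P^-=[0.5797 0.1342; 0.1342 0.6300]  H_jac=[0.9276 0.3735]  S=[1.1197]  K=[0.5250; 0.3213]  nu=[-3.9149]  x^+=[1.4464, 0.1520]  P^+=[0.2710 -0.0547; -0.0547 0.5144]
step 2: x^-=[1.5026, 0.1520]  P^-=[0.5810 0.1496; 0.1496 0.7844]  H_jac=[0.9949 0.1006]  S=[1.0530]  K=[0.5632; 0.2163]  nu=[-3.0303]  x^+=[-0.2042, -0.5035]  P^+=[0.2469 0.0213; 0.0213 0.7351]

K[1,0] = 0.2163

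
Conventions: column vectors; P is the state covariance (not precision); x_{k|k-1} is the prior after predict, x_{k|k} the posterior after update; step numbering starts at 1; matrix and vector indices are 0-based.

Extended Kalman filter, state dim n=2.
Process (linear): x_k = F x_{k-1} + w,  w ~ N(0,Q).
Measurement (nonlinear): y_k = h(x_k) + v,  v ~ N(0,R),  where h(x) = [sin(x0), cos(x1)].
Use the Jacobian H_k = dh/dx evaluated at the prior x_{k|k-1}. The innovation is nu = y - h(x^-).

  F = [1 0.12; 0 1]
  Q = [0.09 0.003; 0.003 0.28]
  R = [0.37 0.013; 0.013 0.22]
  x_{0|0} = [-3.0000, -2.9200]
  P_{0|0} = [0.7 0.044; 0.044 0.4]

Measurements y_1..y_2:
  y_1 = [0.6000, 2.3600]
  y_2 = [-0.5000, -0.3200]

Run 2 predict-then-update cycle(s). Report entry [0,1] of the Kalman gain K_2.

K[0,1] = 0.0604

step 1: x^-=[-3.3504, -2.9200]  P^-=[0.8063 0.0950; 0.0950 0.6800]  H_jac=[-0.9783 0.0000; 0.0000 0.2198]  S=[1.1417 -0.0074; -0.0074 0.2528]  K=[-0.6905 0.0623; -0.0776 0.5888]  nu=[0.3927, 3.3355]  x^+=[-3.4138, -0.9865]  P^+=[0.2603 0.0215; 0.0215 0.5848]
step 2: x^-=[-3.5322, -0.9865]  P^-=[0.3639 0.0947; 0.0947 0.8648]  H_jac=[-0.9247 0.0000; 0.0000 0.8341]  S=[0.6812 -0.0600; -0.0600 0.8216]  K=[-0.4887 0.0604; -0.0515 0.8741]  nu=[-0.8807, -0.8716]  x^+=[-3.1544, -1.7030]  P^+=[0.1947 0.0083; 0.0083 0.2298]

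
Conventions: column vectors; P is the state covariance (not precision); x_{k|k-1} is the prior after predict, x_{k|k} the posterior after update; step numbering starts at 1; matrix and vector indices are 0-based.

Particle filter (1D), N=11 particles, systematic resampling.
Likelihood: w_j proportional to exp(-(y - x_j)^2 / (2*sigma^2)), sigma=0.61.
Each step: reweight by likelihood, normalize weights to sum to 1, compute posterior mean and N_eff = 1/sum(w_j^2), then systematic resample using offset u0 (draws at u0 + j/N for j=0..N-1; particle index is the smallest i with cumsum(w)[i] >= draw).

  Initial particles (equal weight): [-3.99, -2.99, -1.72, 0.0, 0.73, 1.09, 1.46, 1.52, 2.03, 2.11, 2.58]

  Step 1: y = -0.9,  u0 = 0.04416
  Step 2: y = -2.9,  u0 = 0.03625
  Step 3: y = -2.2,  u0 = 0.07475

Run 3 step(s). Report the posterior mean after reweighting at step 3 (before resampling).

post_mean = -1.7200

step 1: w=[0.0000, 0.0036, 0.5203, 0.4324, 0.0362, 0.0063, 0.0007, 0.0005, 0.0000, 0.0000, 0.0000]  mean=-0.8706  Neff=2.1784  idx=[2, 2, 2, 2, 2, 2, 3, 3, 3, 3, 3]
step 2: w=[0.1667, 0.1667, 0.1667, 0.1667, 0.1667, 0.1667, 0.0000, 0.0000, 0.0000, 0.0000, 0.0000]  mean=-1.7199  Neff=6.0008  idx=[0, 0, 1, 1, 2, 2, 3, 4, 4, 5, 5]
step 3: w=[0.0909, 0.0909, 0.0909, 0.0909, 0.0909, 0.0909, 0.0909, 0.0909, 0.0909, 0.0909, 0.0909]  mean=-1.7200  Neff=11.0000  idx=[0, 1, 2, 3, 4, 5, 6, 7, 8, 9, 10]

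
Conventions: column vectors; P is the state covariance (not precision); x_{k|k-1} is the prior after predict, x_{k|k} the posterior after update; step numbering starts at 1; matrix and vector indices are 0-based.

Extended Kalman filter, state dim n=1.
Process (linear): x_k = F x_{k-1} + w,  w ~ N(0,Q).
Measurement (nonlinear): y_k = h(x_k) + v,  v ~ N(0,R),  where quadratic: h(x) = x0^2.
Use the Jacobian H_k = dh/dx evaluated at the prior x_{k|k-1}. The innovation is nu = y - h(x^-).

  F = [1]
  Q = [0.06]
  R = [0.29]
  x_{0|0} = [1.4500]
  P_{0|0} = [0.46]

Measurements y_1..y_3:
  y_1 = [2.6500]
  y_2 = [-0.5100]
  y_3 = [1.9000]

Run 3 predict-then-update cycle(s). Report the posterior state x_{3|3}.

step 1: x^-=[1.4500]  P^-=[0.5200]  H_jac=[2.9000]  S=[4.6632]  K=[0.3234]  nu=[0.5475]  x^+=[1.6271]  P^+=[0.0323]
step 2: x^-=[1.6271]  P^-=[0.0923]  H_jac=[3.2541]  S=[1.2678]  K=[0.2370]  nu=[-3.1573]  x^+=[0.8787]  P^+=[0.0211]
step 3: x^-=[0.8787]  P^-=[0.0811]  H_jac=[1.7575]  S=[0.5406]  K=[0.2637]  nu=[1.1278]  x^+=[1.1762]  P^+=[0.0435]

x_post = [1.1762]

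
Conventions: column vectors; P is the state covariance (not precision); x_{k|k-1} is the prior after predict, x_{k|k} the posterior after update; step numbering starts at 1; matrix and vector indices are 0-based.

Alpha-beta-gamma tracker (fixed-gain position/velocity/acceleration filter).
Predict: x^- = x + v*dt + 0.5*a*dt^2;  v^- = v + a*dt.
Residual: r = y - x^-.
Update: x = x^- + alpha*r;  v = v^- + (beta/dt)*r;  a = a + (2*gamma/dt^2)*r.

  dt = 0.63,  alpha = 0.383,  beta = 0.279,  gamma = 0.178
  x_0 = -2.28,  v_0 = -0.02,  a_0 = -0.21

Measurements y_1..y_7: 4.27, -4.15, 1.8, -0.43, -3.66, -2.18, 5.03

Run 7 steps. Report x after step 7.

x_post = -4.8559

step 1: x_pred=-2.3343  r=6.6043  x^+=0.1952  v^+=2.7725  a^+=5.7137
step 2: x_pred=3.0757  r=-7.2257  x^+=0.3083  v^+=3.1721  a^+=-0.7674
step 3: x_pred=2.1544  r=-0.3544  x^+=2.0187  v^+=2.5317  a^+=-1.0853
step 4: x_pred=3.3983  r=-3.8283  x^+=1.9321  v^+=0.1526  a^+=-4.5191
step 5: x_pred=1.1314  r=-4.7914  x^+=-0.7037  v^+=-4.8163  a^+=-8.8167
step 6: x_pred=-5.4876  r=3.3076  x^+=-4.2208  v^+=-8.9060  a^+=-5.8499
step 7: x_pred=-10.9925  r=16.0225  x^+=-4.8559  v^+=-5.4958  a^+=8.5215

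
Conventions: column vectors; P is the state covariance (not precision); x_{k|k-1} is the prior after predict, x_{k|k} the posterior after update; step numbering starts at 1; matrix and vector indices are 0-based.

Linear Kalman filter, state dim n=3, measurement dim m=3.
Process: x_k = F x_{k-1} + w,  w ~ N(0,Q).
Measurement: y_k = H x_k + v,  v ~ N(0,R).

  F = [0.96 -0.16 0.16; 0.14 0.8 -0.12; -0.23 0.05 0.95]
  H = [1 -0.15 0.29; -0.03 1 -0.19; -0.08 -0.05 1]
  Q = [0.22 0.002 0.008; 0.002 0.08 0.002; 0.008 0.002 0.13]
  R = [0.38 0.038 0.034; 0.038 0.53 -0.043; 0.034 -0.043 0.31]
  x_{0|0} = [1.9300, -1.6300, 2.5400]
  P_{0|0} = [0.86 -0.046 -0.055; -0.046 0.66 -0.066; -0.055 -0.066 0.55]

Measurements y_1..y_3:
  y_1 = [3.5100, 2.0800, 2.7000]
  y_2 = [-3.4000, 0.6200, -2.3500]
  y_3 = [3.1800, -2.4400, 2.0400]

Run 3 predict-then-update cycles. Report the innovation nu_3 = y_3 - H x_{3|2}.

innov = [3.7540, -3.1593, 2.4092]

step 1: x^-=[2.5200, -1.3386, 1.8876]  P^-=[1.0442 -0.0164 -0.1461; -0.0164 0.5314 -0.1124; -0.1461 -0.1124 0.6923]  S=[1.4243 -0.1344 0.0316; -0.1344 1.1294 -0.3087; 0.0316 -0.3087 1.0448]  K=[0.7105 0.0013 -0.2401; -0.0446 0.4883 0.0138; 0.0330 -0.0249 0.6708]  nu=[0.2418, 3.8528, 0.9471]  x^+=[2.4693, 0.5452, 2.4350]  P^+=[0.2757 0.0413 -0.0262; 0.0413 0.2574 -0.0021; -0.0262 -0.0021 0.2080]
step 2: x^-=[2.6729, 0.4897, 1.7726]  P^-=[0.4654 0.0350 -0.0425; 0.0350 0.2636 -0.0334; -0.0425 -0.0334 0.3432]  S=[0.8479 -0.0014 0.0610; -0.0014 0.8165 -0.1561; 0.0610 -0.1561 0.6673]  K=[0.5404 0.0040 -0.1705; -0.0165 0.3302 0.0048; 0.0362 -0.0209 0.5138]  nu=[-6.5135, 0.5473, -3.8843]  x^+=[-0.1823, 0.7594, -0.4704]  P^+=[0.2094 0.0332 -0.0162; 0.0332 0.1748 -0.0019; -0.0162 -0.0019 0.1600]
step 3: x^-=[-0.3718, 0.6385, -0.3670]  P^-=[0.4064 0.0307 -0.0264; 0.0307 0.2066 -0.0259; -0.0264 -0.0259 0.2921]  S=[0.7934 0.0065 0.0650; 0.0065 0.7553 -0.1360; 0.0650 -0.1360 0.6123]  K=[0.5094 -0.0008 -0.1531; -0.0122 0.2790 0.0001; 0.0397 -0.0218 0.4736]  nu=[3.7540, -3.1593, 2.4092]  x^+=[1.1744, -0.2885, 0.9918]  P^+=[0.1964 0.0289 -0.0129; 0.0289 0.1478 -0.0027; -0.0129 -0.0027 0.1479]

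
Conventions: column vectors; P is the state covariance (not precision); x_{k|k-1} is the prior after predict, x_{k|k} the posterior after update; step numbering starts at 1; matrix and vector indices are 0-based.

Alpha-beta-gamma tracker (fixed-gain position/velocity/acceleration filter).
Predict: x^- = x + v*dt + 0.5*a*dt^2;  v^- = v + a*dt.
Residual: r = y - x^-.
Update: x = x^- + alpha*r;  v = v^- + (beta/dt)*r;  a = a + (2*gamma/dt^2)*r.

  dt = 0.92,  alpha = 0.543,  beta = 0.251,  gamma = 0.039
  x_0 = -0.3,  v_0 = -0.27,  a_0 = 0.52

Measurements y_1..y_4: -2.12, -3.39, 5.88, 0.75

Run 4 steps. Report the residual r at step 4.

step 1: x_pred=-0.3283  r=-1.7917  x^+=-1.3012  v^+=-0.2804  a^+=0.3549
step 2: x_pred=-1.4090  r=-1.9810  x^+=-2.4847  v^+=-0.4944  a^+=0.1723
step 3: x_pred=-2.8666  r=8.7466  x^+=1.8828  v^+=2.0505  a^+=0.9784
step 4: x_pred=4.1833  r=-3.4333  x^+=2.3190  v^+=2.0139  a^+=0.6620

resid = -3.4333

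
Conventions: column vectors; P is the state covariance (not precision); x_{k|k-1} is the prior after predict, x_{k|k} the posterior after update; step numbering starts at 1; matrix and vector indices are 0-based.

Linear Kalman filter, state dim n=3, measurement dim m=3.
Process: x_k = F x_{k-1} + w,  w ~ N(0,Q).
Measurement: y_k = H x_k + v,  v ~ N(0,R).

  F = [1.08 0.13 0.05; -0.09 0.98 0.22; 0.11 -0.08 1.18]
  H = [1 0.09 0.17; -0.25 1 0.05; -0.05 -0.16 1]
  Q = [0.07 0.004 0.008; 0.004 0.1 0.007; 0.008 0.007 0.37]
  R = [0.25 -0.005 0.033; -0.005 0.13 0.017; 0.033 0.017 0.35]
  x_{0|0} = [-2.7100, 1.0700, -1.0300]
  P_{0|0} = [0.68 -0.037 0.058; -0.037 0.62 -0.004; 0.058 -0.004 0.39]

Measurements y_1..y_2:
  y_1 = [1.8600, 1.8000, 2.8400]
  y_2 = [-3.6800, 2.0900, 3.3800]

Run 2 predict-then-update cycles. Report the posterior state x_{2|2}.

x_post = [-1.9977, 1.4341, 2.7521]

step 1: x^-=[-2.8392, 1.0659, -1.5991]  P^-=[0.8704 -0.0043 0.1817; -0.0043 0.7223 0.0393; 0.1817 0.0393 0.9417]  S=[1.2157 -0.1456 0.3225; -0.1456 0.9107 -0.0474; 0.3225 -0.0474 1.2815]  K=[0.7493 -0.1183 -0.0846; 0.1729 0.8204 -0.0725; 0.1106 0.0991 0.6987]  nu=[4.8751, 0.1043, 4.4677]  x^+=[0.4237, 1.6706, 2.0717]  P^+=[0.1819 0.0246 0.0061; 0.0246 0.1101 0.0131; 0.0061 0.0131 0.2523]
step 2: x^-=[0.7783, 2.0548, 2.3575]  P^-=[0.2924 0.0313 0.0514; 0.0313 0.2205 0.0793; 0.0514 0.0793 0.7228]  S=[0.5906 -0.0073 0.1889; -0.0073 0.3615 0.0869; 0.1889 0.0869 1.0492]  K=[0.5323 -0.0837 -0.0586; 0.1275 0.6096 -0.0330; 0.1025 0.1308 0.6451]  nu=[-5.0440, 0.1119, 1.3901]  x^+=[-1.9977, 1.4341, 2.7521]  P^+=[0.1292 0.0175 0.0049; 0.0175 0.0816 0.0170; 0.0049 0.0170 0.2344]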